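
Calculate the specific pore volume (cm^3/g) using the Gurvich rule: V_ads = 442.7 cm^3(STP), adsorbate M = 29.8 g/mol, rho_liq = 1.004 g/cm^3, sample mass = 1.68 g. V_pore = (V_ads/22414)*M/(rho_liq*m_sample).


Moles adsorbed n = V_ads / 22414 = 442.7 / 22414 = 1.975105e-02 mol
Liquid volume V_liq = n * M / rho_liq = 1.975105e-02 * 29.8 / 1.004 = 0.58624 cm^3
Specific pore volume V_pore = V_liq / m_sample = 0.58624 / 1.68
V_pore = 0.349 cm^3/g

0.349


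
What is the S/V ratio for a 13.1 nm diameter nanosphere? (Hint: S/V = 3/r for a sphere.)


Radius r = 13.1/2 = 6.55 nm
S/V = 3 / r = 3 / 6.55
S/V = 0.458 nm^-1

0.458


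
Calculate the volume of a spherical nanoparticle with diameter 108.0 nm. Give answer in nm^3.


Radius r = 108.0/2 = 54 nm
Volume V = (4/3) * pi * r^3
V = (4/3) * pi * (54)^3
V = 659583.66 nm^3

659583.66


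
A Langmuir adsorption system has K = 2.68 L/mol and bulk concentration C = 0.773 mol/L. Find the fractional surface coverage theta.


Langmuir isotherm: theta = K*C / (1 + K*C)
K*C = 2.68 * 0.773 = 2.07164
theta = 2.07164 / (1 + 2.07164) = 2.07164 / 3.07164
theta = 0.6744

0.6744


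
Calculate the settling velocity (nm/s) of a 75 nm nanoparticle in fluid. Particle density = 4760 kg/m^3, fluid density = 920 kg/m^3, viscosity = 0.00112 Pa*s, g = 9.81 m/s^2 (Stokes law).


Radius R = 75/2 nm = 3.75e-08 m
Density difference = 4760 - 920 = 3840 kg/m^3
v = 2 * R^2 * (rho_p - rho_f) * g / (9 * eta)
v = 2 * (3.75e-08)^2 * 3840 * 9.81 / (9 * 0.00112)
v = 1.05107e-08 m/s = 10.5107 nm/s

10.5107


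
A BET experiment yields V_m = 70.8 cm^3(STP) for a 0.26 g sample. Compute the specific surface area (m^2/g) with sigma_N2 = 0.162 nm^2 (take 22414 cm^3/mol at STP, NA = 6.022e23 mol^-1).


Number of moles in monolayer = V_m / 22414 = 70.8 / 22414 = 0.00315874
Number of molecules = moles * NA = 0.00315874 * 6.022e23
SA = molecules * sigma / mass
SA = (70.8 / 22414) * 6.022e23 * 0.162e-18 / 0.26
SA = 1185.2 m^2/g

1185.2


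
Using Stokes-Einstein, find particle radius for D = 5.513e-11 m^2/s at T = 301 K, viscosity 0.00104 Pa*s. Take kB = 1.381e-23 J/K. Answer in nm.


Stokes-Einstein: R = kB*T / (6*pi*eta*D)
R = 1.381e-23 * 301 / (6 * pi * 0.00104 * 5.513e-11)
R = 3.84625e-09 m = 3.85 nm

3.85


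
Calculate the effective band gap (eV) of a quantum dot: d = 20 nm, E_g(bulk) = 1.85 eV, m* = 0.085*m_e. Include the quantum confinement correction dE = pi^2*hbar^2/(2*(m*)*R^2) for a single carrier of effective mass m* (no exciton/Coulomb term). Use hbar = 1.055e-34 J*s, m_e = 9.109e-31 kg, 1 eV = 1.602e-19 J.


Radius R = 20/2 nm = 1e-08 m
Confinement energy dE = pi^2 * hbar^2 / (2 * m_eff * m_e * R^2)
dE = pi^2 * (1.055e-34)^2 / (2 * 0.085 * 9.109e-31 * (1e-08)^2) J, divided by 1.602e-19 J/eV
dE = 0.0443 eV
Total band gap = E_g(bulk) + dE = 1.85 + 0.0443 = 1.8943 eV

1.8943


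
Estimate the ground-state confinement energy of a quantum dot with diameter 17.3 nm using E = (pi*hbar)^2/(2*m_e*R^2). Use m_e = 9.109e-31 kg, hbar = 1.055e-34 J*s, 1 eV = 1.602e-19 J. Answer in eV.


Radius R = 17.3/2 = 8.65 nm = 8.65e-09 m
E = (pi * 1.055e-34)^2 / (2 * 9.109e-31 * (8.65e-09)^2)
E(J) = 8.05883e-22
E = E(J) / 1.602e-19 = 0.005 eV

0.005


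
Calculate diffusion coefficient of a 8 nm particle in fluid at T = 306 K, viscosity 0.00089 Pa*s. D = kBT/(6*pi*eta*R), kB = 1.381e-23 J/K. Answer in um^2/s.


Radius R = 8/2 = 4 nm = 4e-09 m
D = kB*T / (6*pi*eta*R)
D = 1.381e-23 * 306 / (6 * pi * 0.00089 * 4e-09)
D = 6.29744e-11 m^2/s = 62.974 um^2/s

62.974


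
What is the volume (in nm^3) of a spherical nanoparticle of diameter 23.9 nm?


Radius r = 23.9/2 = 11.95 nm
Volume V = (4/3) * pi * r^3
V = (4/3) * pi * (11.95)^3
V = 7148.13 nm^3

7148.13


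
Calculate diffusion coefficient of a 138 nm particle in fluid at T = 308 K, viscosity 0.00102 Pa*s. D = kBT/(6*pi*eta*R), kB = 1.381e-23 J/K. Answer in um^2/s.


Radius R = 138/2 = 69 nm = 6.9e-08 m
D = kB*T / (6*pi*eta*R)
D = 1.381e-23 * 308 / (6 * pi * 0.00102 * 6.9e-08)
D = 3.20623e-12 m^2/s = 3.206 um^2/s

3.206


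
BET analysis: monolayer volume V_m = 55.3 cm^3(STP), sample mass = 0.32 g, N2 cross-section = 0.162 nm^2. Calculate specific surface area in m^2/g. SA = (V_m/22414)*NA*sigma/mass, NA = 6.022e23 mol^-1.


Number of moles in monolayer = V_m / 22414 = 55.3 / 22414 = 0.00246721
Number of molecules = moles * NA = 0.00246721 * 6.022e23
SA = molecules * sigma / mass
SA = (55.3 / 22414) * 6.022e23 * 0.162e-18 / 0.32
SA = 752.2 m^2/g

752.2


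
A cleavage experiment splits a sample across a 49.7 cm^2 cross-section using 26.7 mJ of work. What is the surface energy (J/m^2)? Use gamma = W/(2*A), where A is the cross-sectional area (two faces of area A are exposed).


Convert: A = 49.7 cm^2 = 0.00497 m^2, W = 26.7 mJ = 0.0267 J
Cleaving exposes two faces of area A, so total new surface = 2*A and gamma = W / (2*A)
gamma = 0.0267 / (2 * 0.00497)
gamma = 2.686 J/m^2

2.686


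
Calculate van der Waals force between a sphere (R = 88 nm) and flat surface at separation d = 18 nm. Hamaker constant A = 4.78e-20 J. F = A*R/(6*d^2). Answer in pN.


Convert to SI: R = 88 nm = 8.8e-08 m, d = 18 nm = 1.8e-08 m
F = A * R / (6 * d^2)
F = 4.78e-20 * 8.8e-08 / (6 * (1.8e-08)^2)
F = 2.16379e-12 N = 2.164 pN

2.164


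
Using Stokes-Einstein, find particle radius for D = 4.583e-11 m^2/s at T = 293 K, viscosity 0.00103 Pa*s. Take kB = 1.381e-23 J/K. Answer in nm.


Stokes-Einstein: R = kB*T / (6*pi*eta*D)
R = 1.381e-23 * 293 / (6 * pi * 0.00103 * 4.583e-11)
R = 4.5475e-09 m = 4.55 nm

4.55


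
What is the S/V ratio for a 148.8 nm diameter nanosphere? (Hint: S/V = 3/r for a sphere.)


Radius r = 148.8/2 = 74.4 nm
S/V = 3 / r = 3 / 74.4
S/V = 0.0403 nm^-1

0.0403


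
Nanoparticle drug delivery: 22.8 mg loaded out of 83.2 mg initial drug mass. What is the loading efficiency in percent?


Drug loading efficiency = (drug loaded / drug initial) * 100
DLE = 22.8 / 83.2 * 100
DLE = 0.274 * 100
DLE = 27.4%

27.4


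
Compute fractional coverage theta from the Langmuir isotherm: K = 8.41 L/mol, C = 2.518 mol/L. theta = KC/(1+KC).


Langmuir isotherm: theta = K*C / (1 + K*C)
K*C = 8.41 * 2.518 = 21.17638
theta = 21.17638 / (1 + 21.17638) = 21.17638 / 22.17638
theta = 0.9549

0.9549


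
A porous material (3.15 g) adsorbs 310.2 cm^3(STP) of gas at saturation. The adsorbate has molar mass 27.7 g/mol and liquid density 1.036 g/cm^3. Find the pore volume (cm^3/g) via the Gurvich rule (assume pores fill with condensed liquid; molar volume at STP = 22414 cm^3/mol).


Moles adsorbed n = V_ads / 22414 = 310.2 / 22414 = 1.383956e-02 mol
Liquid volume V_liq = n * M / rho_liq = 1.383956e-02 * 27.7 / 1.036 = 0.37003 cm^3
Specific pore volume V_pore = V_liq / m_sample = 0.37003 / 3.15
V_pore = 0.1175 cm^3/g

0.1175


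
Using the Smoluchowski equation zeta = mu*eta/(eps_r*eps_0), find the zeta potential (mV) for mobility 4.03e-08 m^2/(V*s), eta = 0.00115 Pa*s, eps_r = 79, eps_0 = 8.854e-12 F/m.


Smoluchowski equation: zeta = mu * eta / (eps_r * eps_0)
zeta = 4.03e-08 * 0.00115 / (79 * 8.854e-12)
zeta = 0.066258 V = 66.26 mV

66.26


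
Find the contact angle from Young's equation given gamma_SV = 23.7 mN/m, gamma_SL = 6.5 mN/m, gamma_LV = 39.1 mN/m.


cos(theta) = (gamma_SV - gamma_SL) / gamma_LV
cos(theta) = (23.7 - 6.5) / 39.1
cos(theta) = 0.439898
theta = arccos(0.439898) = 63.9 degrees

63.9


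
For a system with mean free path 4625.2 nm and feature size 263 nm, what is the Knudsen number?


Knudsen number Kn = lambda / L
Kn = 4625.2 / 263
Kn = 17.5863

17.5863


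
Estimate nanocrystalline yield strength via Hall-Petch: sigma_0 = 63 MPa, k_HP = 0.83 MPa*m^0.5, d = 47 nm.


d = 47 nm = 4.7e-08 m
sqrt(d) = 0.0002167948
Hall-Petch contribution = k / sqrt(d) = 0.83 / 0.0002167948 = 3828.5 MPa
sigma = sigma_0 + k/sqrt(d) = 63 + 3828.5 = 3891.5 MPa

3891.5


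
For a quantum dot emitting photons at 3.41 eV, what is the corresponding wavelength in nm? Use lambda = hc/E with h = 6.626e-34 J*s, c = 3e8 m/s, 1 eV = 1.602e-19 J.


Convert energy: E = 3.41 eV = 3.41 * 1.602e-19 = 5.46282e-19 J
lambda = h*c / E = 6.626e-34 * 3e8 / 5.46282e-19
lambda = 3.63878e-07 m = 363.9 nm

363.9


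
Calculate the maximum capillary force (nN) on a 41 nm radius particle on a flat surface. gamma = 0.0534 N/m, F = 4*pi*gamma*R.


Convert radius: R = 41 nm = 4.1e-08 m
F = 4 * pi * gamma * R
F = 4 * pi * 0.0534 * 4.1e-08
F = 2.75128e-08 N = 27.5128 nN

27.5128


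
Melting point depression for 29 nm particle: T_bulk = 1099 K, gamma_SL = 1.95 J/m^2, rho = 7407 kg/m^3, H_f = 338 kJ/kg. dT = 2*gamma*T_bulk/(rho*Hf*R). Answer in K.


Radius R = 29/2 = 14.5 nm = 1.45e-08 m
Convert H_f = 338 kJ/kg = 338000 J/kg
dT = 2 * gamma_SL * T_bulk / (rho * H_f * R)
dT = 2 * 1.95 * 1099 / (7407 * 338000 * 1.45e-08)
dT = 118.1 K

118.1


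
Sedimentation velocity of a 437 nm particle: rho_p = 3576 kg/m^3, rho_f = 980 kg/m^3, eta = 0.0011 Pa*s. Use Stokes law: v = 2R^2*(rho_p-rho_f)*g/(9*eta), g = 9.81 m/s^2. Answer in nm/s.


Radius R = 437/2 nm = 2.185e-07 m
Density difference = 3576 - 980 = 2596 kg/m^3
v = 2 * R^2 * (rho_p - rho_f) * g / (9 * eta)
v = 2 * (2.185e-07)^2 * 2596 * 9.81 / (9 * 0.0011)
v = 2.45624e-07 m/s = 245.6243 nm/s

245.6243


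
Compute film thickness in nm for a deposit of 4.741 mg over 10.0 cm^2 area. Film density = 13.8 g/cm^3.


Convert: m = 4.741 mg = 4.7410e-06 kg, A = 10.0 cm^2 = 1.0000e-03 m^2, rho = 13.8 g/cm^3 = 13800 kg/m^3
t = m / (A * rho)
t = 4.7410e-06 / (1.0000e-03 * 13800)
t = 3.4355e-07 m = 343.6 nm

343.6


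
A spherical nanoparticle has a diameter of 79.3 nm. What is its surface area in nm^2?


Radius r = 79.3/2 = 39.65 nm
Surface area SA = 4 * pi * r^2
SA = 4 * pi * (39.65)^2
SA = 19755.87 nm^2

19755.87


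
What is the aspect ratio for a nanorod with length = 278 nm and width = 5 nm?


Aspect ratio AR = length / diameter
AR = 278 / 5
AR = 55.6

55.6


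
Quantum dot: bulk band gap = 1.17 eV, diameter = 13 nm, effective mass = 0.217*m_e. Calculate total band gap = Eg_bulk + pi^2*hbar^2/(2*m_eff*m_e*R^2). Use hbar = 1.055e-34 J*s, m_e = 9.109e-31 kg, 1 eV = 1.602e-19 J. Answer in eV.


Radius R = 13/2 nm = 6.5e-09 m
Confinement energy dE = pi^2 * hbar^2 / (2 * m_eff * m_e * R^2)
dE = pi^2 * (1.055e-34)^2 / (2 * 0.217 * 9.109e-31 * (6.5e-09)^2) J, divided by 1.602e-19 J/eV
dE = 0.0411 eV
Total band gap = E_g(bulk) + dE = 1.17 + 0.0411 = 1.2111 eV

1.2111


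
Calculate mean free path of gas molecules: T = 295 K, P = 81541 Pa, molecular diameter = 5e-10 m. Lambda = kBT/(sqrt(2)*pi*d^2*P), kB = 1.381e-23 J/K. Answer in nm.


Mean free path: lambda = kB*T / (sqrt(2) * pi * d^2 * P)
lambda = 1.381e-23 * 295 / (sqrt(2) * pi * (5e-10)^2 * 81541)
lambda = 4.49816e-08 m
lambda = 44.98 nm

44.98


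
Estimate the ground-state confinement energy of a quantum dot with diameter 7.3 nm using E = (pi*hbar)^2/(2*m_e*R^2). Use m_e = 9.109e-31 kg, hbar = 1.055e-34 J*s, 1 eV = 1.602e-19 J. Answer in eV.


Radius R = 7.3/2 = 3.65 nm = 3.65e-09 m
E = (pi * 1.055e-34)^2 / (2 * 9.109e-31 * (3.65e-09)^2)
E(J) = 4.52604e-21
E = E(J) / 1.602e-19 = 0.0283 eV

0.0283


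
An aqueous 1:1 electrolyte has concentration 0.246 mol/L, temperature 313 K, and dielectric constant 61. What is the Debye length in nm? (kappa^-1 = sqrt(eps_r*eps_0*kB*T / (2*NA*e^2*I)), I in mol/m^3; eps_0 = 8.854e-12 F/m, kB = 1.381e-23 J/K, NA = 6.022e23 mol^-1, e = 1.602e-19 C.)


Ionic strength I = 0.246 * 1^2 * 1000 = 246 mol/m^3
kappa^-1 = sqrt(61 * 8.854e-12 * 1.381e-23 * 313 / (2 * 6.022e23 * (1.602e-19)^2 * 246))
kappa^-1 = 0.554 nm

0.554


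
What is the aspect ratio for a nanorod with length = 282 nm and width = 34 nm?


Aspect ratio AR = length / diameter
AR = 282 / 34
AR = 8.29

8.29


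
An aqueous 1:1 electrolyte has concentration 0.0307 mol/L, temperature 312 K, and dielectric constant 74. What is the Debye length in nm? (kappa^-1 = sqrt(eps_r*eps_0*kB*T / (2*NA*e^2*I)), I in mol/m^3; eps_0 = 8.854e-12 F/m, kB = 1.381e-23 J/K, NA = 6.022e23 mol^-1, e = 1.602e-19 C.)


Ionic strength I = 0.0307 * 1^2 * 1000 = 30.7 mol/m^3
kappa^-1 = sqrt(74 * 8.854e-12 * 1.381e-23 * 312 / (2 * 6.022e23 * (1.602e-19)^2 * 30.7))
kappa^-1 = 1.725 nm

1.725


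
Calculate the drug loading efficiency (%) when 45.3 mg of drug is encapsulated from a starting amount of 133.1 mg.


Drug loading efficiency = (drug loaded / drug initial) * 100
DLE = 45.3 / 133.1 * 100
DLE = 0.3403 * 100
DLE = 34.03%

34.03


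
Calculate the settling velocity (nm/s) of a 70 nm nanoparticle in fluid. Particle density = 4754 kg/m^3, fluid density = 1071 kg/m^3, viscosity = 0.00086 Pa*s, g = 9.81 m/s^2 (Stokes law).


Radius R = 70/2 nm = 3.5e-08 m
Density difference = 4754 - 1071 = 3683 kg/m^3
v = 2 * R^2 * (rho_p - rho_f) * g / (9 * eta)
v = 2 * (3.5e-08)^2 * 3683 * 9.81 / (9 * 0.00086)
v = 1.14366e-08 m/s = 11.4366 nm/s

11.4366


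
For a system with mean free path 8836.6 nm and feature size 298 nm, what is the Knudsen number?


Knudsen number Kn = lambda / L
Kn = 8836.6 / 298
Kn = 29.653

29.653


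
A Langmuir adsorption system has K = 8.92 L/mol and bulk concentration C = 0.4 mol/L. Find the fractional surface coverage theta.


Langmuir isotherm: theta = K*C / (1 + K*C)
K*C = 8.92 * 0.4 = 3.568
theta = 3.568 / (1 + 3.568) = 3.568 / 4.568
theta = 0.7811

0.7811


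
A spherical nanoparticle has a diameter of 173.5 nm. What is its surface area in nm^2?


Radius r = 173.5/2 = 86.75 nm
Surface area SA = 4 * pi * r^2
SA = 4 * pi * (86.75)^2
SA = 94569.01 nm^2

94569.01


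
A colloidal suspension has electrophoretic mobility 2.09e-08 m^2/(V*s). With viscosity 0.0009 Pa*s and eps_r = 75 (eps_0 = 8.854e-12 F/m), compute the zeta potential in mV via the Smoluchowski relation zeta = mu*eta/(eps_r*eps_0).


Smoluchowski equation: zeta = mu * eta / (eps_r * eps_0)
zeta = 2.09e-08 * 0.0009 / (75 * 8.854e-12)
zeta = 0.028326 V = 28.33 mV

28.33


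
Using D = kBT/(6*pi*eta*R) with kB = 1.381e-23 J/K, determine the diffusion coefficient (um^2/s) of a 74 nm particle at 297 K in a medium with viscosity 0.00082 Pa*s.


Radius R = 74/2 = 37 nm = 3.7e-08 m
D = kB*T / (6*pi*eta*R)
D = 1.381e-23 * 297 / (6 * pi * 0.00082 * 3.7e-08)
D = 7.17189e-12 m^2/s = 7.172 um^2/s

7.172


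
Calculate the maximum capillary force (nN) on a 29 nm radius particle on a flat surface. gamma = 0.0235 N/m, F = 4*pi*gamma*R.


Convert radius: R = 29 nm = 2.9e-08 m
F = 4 * pi * gamma * R
F = 4 * pi * 0.0235 * 2.9e-08
F = 8.56398e-09 N = 8.564 nN

8.564


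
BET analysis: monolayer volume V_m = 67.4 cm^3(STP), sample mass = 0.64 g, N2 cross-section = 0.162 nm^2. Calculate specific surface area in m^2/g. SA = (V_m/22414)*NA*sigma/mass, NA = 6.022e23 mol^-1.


Number of moles in monolayer = V_m / 22414 = 67.4 / 22414 = 0.00300705
Number of molecules = moles * NA = 0.00300705 * 6.022e23
SA = molecules * sigma / mass
SA = (67.4 / 22414) * 6.022e23 * 0.162e-18 / 0.64
SA = 458.4 m^2/g

458.4


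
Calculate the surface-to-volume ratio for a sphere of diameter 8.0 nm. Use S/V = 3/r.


Radius r = 8.0/2 = 4 nm
S/V = 3 / r = 3 / 4
S/V = 0.75 nm^-1

0.75


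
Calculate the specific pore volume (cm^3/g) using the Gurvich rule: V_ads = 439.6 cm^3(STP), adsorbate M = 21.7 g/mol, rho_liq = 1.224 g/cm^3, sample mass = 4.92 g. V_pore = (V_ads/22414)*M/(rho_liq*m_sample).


Moles adsorbed n = V_ads / 22414 = 439.6 / 22414 = 1.961274e-02 mol
Liquid volume V_liq = n * M / rho_liq = 1.961274e-02 * 21.7 / 1.224 = 0.34771 cm^3
Specific pore volume V_pore = V_liq / m_sample = 0.34771 / 4.92
V_pore = 0.0707 cm^3/g

0.0707


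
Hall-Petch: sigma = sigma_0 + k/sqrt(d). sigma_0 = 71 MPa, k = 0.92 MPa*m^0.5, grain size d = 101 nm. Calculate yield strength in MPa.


d = 101 nm = 1.01e-07 m
sqrt(d) = 0.000317805
Hall-Petch contribution = k / sqrt(d) = 0.92 / 0.000317805 = 2894.9 MPa
sigma = sigma_0 + k/sqrt(d) = 71 + 2894.9 = 2965.9 MPa

2965.9


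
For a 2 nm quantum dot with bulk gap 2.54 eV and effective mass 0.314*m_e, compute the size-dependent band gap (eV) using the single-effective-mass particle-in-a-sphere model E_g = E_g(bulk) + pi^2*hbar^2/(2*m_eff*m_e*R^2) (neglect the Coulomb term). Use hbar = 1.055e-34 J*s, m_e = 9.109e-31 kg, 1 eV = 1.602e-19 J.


Radius R = 2/2 nm = 1e-09 m
Confinement energy dE = pi^2 * hbar^2 / (2 * m_eff * m_e * R^2)
dE = pi^2 * (1.055e-34)^2 / (2 * 0.314 * 9.109e-31 * (1e-09)^2) J, divided by 1.602e-19 J/eV
dE = 1.1987 eV
Total band gap = E_g(bulk) + dE = 2.54 + 1.1987 = 3.7387 eV

3.7387


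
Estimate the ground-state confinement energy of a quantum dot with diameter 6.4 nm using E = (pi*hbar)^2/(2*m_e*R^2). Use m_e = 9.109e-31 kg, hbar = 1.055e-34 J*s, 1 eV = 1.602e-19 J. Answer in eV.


Radius R = 6.4/2 = 3.2 nm = 3.2e-09 m
E = (pi * 1.055e-34)^2 / (2 * 9.109e-31 * (3.2e-09)^2)
E(J) = 5.88849e-21
E = E(J) / 1.602e-19 = 0.0368 eV

0.0368


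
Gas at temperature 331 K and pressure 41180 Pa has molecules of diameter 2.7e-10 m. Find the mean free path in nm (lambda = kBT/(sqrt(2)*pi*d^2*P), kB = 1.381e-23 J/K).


Mean free path: lambda = kB*T / (sqrt(2) * pi * d^2 * P)
lambda = 1.381e-23 * 331 / (sqrt(2) * pi * (2.7e-10)^2 * 41180)
lambda = 3.42723e-07 m
lambda = 342.72 nm

342.72


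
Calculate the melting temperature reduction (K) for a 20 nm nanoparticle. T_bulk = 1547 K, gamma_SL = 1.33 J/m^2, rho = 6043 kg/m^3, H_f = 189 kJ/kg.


Radius R = 20/2 = 10 nm = 1e-08 m
Convert H_f = 189 kJ/kg = 189000 J/kg
dT = 2 * gamma_SL * T_bulk / (rho * H_f * R)
dT = 2 * 1.33 * 1547 / (6043 * 189000 * 1e-08)
dT = 360.3 K

360.3


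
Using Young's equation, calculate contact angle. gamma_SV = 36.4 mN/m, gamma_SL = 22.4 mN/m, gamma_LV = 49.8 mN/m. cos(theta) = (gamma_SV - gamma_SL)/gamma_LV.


cos(theta) = (gamma_SV - gamma_SL) / gamma_LV
cos(theta) = (36.4 - 22.4) / 49.8
cos(theta) = 0.281124
theta = arccos(0.281124) = 73.67 degrees

73.67


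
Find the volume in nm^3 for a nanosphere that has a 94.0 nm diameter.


Radius r = 94.0/2 = 47 nm
Volume V = (4/3) * pi * r^3
V = (4/3) * pi * (47)^3
V = 434892.77 nm^3

434892.77


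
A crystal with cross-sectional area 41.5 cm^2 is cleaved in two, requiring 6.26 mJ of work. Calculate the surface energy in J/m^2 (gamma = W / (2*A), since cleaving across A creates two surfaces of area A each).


Convert: A = 41.5 cm^2 = 0.00415 m^2, W = 6.26 mJ = 0.00626 J
Cleaving exposes two faces of area A, so total new surface = 2*A and gamma = W / (2*A)
gamma = 0.00626 / (2 * 0.00415)
gamma = 0.754 J/m^2

0.754


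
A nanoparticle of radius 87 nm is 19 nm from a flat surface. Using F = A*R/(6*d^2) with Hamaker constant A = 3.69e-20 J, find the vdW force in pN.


Convert to SI: R = 87 nm = 8.7e-08 m, d = 19 nm = 1.9e-08 m
F = A * R / (6 * d^2)
F = 3.69e-20 * 8.7e-08 / (6 * (1.9e-08)^2)
F = 1.48213e-12 N = 1.482 pN

1.482


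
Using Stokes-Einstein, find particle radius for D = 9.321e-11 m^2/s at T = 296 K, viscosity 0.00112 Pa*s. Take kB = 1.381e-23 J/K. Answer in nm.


Stokes-Einstein: R = kB*T / (6*pi*eta*D)
R = 1.381e-23 * 296 / (6 * pi * 0.00112 * 9.321e-11)
R = 2.07732e-09 m = 2.08 nm

2.08


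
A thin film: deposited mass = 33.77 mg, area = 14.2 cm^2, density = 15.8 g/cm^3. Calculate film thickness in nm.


Convert: m = 33.77 mg = 3.3770e-05 kg, A = 14.2 cm^2 = 1.4200e-03 m^2, rho = 15.8 g/cm^3 = 15800 kg/m^3
t = m / (A * rho)
t = 3.3770e-05 / (1.4200e-03 * 15800)
t = 1.5052e-06 m = 1505.2 nm

1505.2


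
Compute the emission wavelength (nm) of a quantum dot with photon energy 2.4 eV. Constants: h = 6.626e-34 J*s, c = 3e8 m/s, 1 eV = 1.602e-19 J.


Convert energy: E = 2.4 eV = 2.4 * 1.602e-19 = 3.8448e-19 J
lambda = h*c / E = 6.626e-34 * 3e8 / 3.8448e-19
lambda = 5.1701e-07 m = 517.0 nm

517.0


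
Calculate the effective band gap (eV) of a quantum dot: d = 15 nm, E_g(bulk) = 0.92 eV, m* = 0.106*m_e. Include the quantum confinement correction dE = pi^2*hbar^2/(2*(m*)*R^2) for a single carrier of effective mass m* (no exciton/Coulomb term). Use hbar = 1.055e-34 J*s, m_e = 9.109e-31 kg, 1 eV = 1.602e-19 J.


Radius R = 15/2 nm = 7.5e-09 m
Confinement energy dE = pi^2 * hbar^2 / (2 * m_eff * m_e * R^2)
dE = pi^2 * (1.055e-34)^2 / (2 * 0.106 * 9.109e-31 * (7.5e-09)^2) J, divided by 1.602e-19 J/eV
dE = 0.0631 eV
Total band gap = E_g(bulk) + dE = 0.92 + 0.0631 = 0.9831 eV

0.9831


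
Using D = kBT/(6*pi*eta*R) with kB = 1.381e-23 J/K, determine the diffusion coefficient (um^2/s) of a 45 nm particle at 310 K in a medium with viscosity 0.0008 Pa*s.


Radius R = 45/2 = 22.5 nm = 2.25e-08 m
D = kB*T / (6*pi*eta*R)
D = 1.381e-23 * 310 / (6 * pi * 0.0008 * 2.25e-08)
D = 1.26177e-11 m^2/s = 12.618 um^2/s

12.618


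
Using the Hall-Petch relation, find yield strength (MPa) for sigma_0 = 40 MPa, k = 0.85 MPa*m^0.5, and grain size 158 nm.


d = 158 nm = 1.58e-07 m
sqrt(d) = 0.0003974921
Hall-Petch contribution = k / sqrt(d) = 0.85 / 0.0003974921 = 2138.4 MPa
sigma = sigma_0 + k/sqrt(d) = 40 + 2138.4 = 2178.4 MPa

2178.4


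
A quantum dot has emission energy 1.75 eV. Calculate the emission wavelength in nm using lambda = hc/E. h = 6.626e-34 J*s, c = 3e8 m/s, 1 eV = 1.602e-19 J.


Convert energy: E = 1.75 eV = 1.75 * 1.602e-19 = 2.8035e-19 J
lambda = h*c / E = 6.626e-34 * 3e8 / 2.8035e-19
lambda = 7.09042e-07 m = 709.0 nm

709.0


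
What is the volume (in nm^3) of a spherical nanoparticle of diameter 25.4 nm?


Radius r = 25.4/2 = 12.7 nm
Volume V = (4/3) * pi * r^3
V = (4/3) * pi * (12.7)^3
V = 8580.25 nm^3

8580.25


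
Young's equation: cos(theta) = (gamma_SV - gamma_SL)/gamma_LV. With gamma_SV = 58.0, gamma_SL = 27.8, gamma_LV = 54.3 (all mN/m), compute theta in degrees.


cos(theta) = (gamma_SV - gamma_SL) / gamma_LV
cos(theta) = (58.0 - 27.8) / 54.3
cos(theta) = 0.556169
theta = arccos(0.556169) = 56.21 degrees

56.21


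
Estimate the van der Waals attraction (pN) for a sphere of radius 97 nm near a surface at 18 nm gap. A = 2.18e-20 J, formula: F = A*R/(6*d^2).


Convert to SI: R = 97 nm = 9.7e-08 m, d = 18 nm = 1.8e-08 m
F = A * R / (6 * d^2)
F = 2.18e-20 * 9.7e-08 / (6 * (1.8e-08)^2)
F = 1.08776e-12 N = 1.088 pN

1.088


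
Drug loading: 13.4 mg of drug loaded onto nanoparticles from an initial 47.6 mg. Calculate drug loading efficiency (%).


Drug loading efficiency = (drug loaded / drug initial) * 100
DLE = 13.4 / 47.6 * 100
DLE = 0.2815 * 100
DLE = 28.15%

28.15


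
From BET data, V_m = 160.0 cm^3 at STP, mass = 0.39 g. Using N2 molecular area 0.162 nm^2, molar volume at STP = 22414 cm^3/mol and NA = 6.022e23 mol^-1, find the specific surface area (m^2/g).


Number of moles in monolayer = V_m / 22414 = 160.0 / 22414 = 0.0071384
Number of molecules = moles * NA = 0.0071384 * 6.022e23
SA = molecules * sigma / mass
SA = (160.0 / 22414) * 6.022e23 * 0.162e-18 / 0.39
SA = 1785.6 m^2/g

1785.6


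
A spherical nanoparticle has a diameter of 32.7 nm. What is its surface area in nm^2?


Radius r = 32.7/2 = 16.35 nm
Surface area SA = 4 * pi * r^2
SA = 4 * pi * (16.35)^2
SA = 3359.27 nm^2

3359.27


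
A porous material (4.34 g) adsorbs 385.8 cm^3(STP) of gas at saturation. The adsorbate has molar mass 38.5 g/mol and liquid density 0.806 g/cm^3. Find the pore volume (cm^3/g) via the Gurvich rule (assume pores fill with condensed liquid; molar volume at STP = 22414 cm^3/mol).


Moles adsorbed n = V_ads / 22414 = 385.8 / 22414 = 1.721246e-02 mol
Liquid volume V_liq = n * M / rho_liq = 1.721246e-02 * 38.5 / 0.806 = 0.82218 cm^3
Specific pore volume V_pore = V_liq / m_sample = 0.82218 / 4.34
V_pore = 0.1894 cm^3/g

0.1894


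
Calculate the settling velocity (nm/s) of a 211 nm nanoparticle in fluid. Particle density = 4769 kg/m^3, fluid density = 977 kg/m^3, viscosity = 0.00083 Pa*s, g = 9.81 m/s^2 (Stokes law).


Radius R = 211/2 nm = 1.055e-07 m
Density difference = 4769 - 977 = 3792 kg/m^3
v = 2 * R^2 * (rho_p - rho_f) * g / (9 * eta)
v = 2 * (1.055e-07)^2 * 3792 * 9.81 / (9 * 0.00083)
v = 1.10854e-07 m/s = 110.8541 nm/s

110.8541


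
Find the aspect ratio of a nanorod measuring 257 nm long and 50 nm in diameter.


Aspect ratio AR = length / diameter
AR = 257 / 50
AR = 5.14

5.14


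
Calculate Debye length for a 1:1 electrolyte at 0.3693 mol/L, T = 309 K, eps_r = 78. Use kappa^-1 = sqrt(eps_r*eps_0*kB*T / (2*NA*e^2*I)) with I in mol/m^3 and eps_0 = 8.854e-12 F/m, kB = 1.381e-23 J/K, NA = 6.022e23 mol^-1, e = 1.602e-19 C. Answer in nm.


Ionic strength I = 0.3693 * 1^2 * 1000 = 369.3 mol/m^3
kappa^-1 = sqrt(78 * 8.854e-12 * 1.381e-23 * 309 / (2 * 6.022e23 * (1.602e-19)^2 * 369.3))
kappa^-1 = 0.508 nm

0.508


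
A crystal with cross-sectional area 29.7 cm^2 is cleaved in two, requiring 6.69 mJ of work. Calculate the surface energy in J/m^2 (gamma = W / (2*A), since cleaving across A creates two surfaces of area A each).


Convert: A = 29.7 cm^2 = 0.00297 m^2, W = 6.69 mJ = 0.00669 J
Cleaving exposes two faces of area A, so total new surface = 2*A and gamma = W / (2*A)
gamma = 0.00669 / (2 * 0.00297)
gamma = 1.126 J/m^2

1.126


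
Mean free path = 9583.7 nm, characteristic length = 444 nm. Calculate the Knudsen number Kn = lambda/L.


Knudsen number Kn = lambda / L
Kn = 9583.7 / 444
Kn = 21.5849

21.5849


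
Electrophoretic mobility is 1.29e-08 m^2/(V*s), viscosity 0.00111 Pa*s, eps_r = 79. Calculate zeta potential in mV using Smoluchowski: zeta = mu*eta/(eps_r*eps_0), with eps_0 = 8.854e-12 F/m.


Smoluchowski equation: zeta = mu * eta / (eps_r * eps_0)
zeta = 1.29e-08 * 0.00111 / (79 * 8.854e-12)
zeta = 0.020471 V = 20.47 mV

20.47


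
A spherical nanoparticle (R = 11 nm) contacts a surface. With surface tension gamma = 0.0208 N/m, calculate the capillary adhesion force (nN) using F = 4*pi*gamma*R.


Convert radius: R = 11 nm = 1.1e-08 m
F = 4 * pi * gamma * R
F = 4 * pi * 0.0208 * 1.1e-08
F = 2.87519e-09 N = 2.8752 nN

2.8752


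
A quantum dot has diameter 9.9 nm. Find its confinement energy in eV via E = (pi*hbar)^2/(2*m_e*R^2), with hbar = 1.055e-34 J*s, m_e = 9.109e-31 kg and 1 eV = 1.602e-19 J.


Radius R = 9.9/2 = 4.95 nm = 4.95e-09 m
E = (pi * 1.055e-34)^2 / (2 * 9.109e-31 * (4.95e-09)^2)
E(J) = 2.4609e-21
E = E(J) / 1.602e-19 = 0.0154 eV

0.0154


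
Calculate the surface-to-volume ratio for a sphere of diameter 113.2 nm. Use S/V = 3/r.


Radius r = 113.2/2 = 56.6 nm
S/V = 3 / r = 3 / 56.6
S/V = 0.053 nm^-1

0.053


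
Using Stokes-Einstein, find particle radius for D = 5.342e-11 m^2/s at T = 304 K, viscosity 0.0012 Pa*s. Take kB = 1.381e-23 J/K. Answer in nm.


Stokes-Einstein: R = kB*T / (6*pi*eta*D)
R = 1.381e-23 * 304 / (6 * pi * 0.0012 * 5.342e-11)
R = 3.47441e-09 m = 3.47 nm

3.47


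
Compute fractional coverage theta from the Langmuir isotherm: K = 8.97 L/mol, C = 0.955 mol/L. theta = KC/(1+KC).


Langmuir isotherm: theta = K*C / (1 + K*C)
K*C = 8.97 * 0.955 = 8.56635
theta = 8.56635 / (1 + 8.56635) = 8.56635 / 9.56635
theta = 0.8955

0.8955


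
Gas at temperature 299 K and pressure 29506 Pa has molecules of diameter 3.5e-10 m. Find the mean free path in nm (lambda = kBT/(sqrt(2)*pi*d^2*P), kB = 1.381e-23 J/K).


Mean free path: lambda = kB*T / (sqrt(2) * pi * d^2 * P)
lambda = 1.381e-23 * 299 / (sqrt(2) * pi * (3.5e-10)^2 * 29506)
lambda = 2.5713e-07 m
lambda = 257.13 nm

257.13


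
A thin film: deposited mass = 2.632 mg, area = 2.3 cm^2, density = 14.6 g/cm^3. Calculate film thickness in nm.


Convert: m = 2.632 mg = 2.6320e-06 kg, A = 2.3 cm^2 = 2.3000e-04 m^2, rho = 14.6 g/cm^3 = 14600 kg/m^3
t = m / (A * rho)
t = 2.6320e-06 / (2.3000e-04 * 14600)
t = 7.8380e-07 m = 783.8 nm

783.8


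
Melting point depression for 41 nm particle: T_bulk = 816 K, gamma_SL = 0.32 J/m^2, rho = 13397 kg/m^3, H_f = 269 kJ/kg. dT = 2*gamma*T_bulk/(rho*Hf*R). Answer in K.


Radius R = 41/2 = 20.5 nm = 2.05e-08 m
Convert H_f = 269 kJ/kg = 269000 J/kg
dT = 2 * gamma_SL * T_bulk / (rho * H_f * R)
dT = 2 * 0.32 * 816 / (13397 * 269000 * 2.05e-08)
dT = 7.1 K

7.1


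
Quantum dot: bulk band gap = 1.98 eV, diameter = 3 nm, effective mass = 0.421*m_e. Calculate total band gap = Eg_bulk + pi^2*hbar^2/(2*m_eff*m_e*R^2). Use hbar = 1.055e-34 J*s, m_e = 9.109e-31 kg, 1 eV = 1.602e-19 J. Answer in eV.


Radius R = 3/2 nm = 1.5e-09 m
Confinement energy dE = pi^2 * hbar^2 / (2 * m_eff * m_e * R^2)
dE = pi^2 * (1.055e-34)^2 / (2 * 0.421 * 9.109e-31 * (1.5e-09)^2) J, divided by 1.602e-19 J/eV
dE = 0.3974 eV
Total band gap = E_g(bulk) + dE = 1.98 + 0.3974 = 2.3774 eV

2.3774


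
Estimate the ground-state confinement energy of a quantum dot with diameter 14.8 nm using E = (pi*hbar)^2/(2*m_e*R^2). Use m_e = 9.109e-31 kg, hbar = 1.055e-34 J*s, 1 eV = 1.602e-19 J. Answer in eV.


Radius R = 14.8/2 = 7.4 nm = 7.4e-09 m
E = (pi * 1.055e-34)^2 / (2 * 9.109e-31 * (7.4e-09)^2)
E(J) = 1.10113e-21
E = E(J) / 1.602e-19 = 0.0069 eV

0.0069


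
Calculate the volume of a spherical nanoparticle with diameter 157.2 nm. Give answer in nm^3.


Radius r = 157.2/2 = 78.6 nm
Volume V = (4/3) * pi * r^3
V = (4/3) * pi * (78.6)^3
V = 2034024.82 nm^3

2034024.82


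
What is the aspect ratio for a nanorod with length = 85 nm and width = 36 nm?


Aspect ratio AR = length / diameter
AR = 85 / 36
AR = 2.36

2.36


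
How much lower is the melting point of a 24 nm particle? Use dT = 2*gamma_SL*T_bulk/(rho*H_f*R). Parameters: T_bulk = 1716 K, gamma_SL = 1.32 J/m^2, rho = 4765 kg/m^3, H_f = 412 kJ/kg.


Radius R = 24/2 = 12 nm = 1.2e-08 m
Convert H_f = 412 kJ/kg = 412000 J/kg
dT = 2 * gamma_SL * T_bulk / (rho * H_f * R)
dT = 2 * 1.32 * 1716 / (4765 * 412000 * 1.2e-08)
dT = 192.3 K

192.3


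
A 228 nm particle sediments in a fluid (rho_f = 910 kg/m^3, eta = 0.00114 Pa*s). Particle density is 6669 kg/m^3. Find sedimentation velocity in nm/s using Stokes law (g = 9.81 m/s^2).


Radius R = 228/2 nm = 1.14e-07 m
Density difference = 6669 - 910 = 5759 kg/m^3
v = 2 * R^2 * (rho_p - rho_f) * g / (9 * eta)
v = 2 * (1.14e-07)^2 * 5759 * 9.81 / (9 * 0.00114)
v = 1.43123e-07 m/s = 143.1227 nm/s

143.1227


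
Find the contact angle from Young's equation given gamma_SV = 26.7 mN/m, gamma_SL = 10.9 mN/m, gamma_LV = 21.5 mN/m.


cos(theta) = (gamma_SV - gamma_SL) / gamma_LV
cos(theta) = (26.7 - 10.9) / 21.5
cos(theta) = 0.734884
theta = arccos(0.734884) = 42.7 degrees

42.7


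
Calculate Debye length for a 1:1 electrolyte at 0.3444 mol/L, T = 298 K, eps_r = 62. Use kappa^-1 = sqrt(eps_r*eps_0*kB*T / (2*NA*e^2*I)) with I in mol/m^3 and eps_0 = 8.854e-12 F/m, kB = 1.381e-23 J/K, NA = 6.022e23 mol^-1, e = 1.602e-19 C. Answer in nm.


Ionic strength I = 0.3444 * 1^2 * 1000 = 344.4 mol/m^3
kappa^-1 = sqrt(62 * 8.854e-12 * 1.381e-23 * 298 / (2 * 6.022e23 * (1.602e-19)^2 * 344.4))
kappa^-1 = 0.461 nm

0.461


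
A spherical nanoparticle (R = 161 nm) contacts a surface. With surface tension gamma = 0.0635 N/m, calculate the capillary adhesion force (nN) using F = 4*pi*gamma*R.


Convert radius: R = 161 nm = 1.61e-07 m
F = 4 * pi * gamma * R
F = 4 * pi * 0.0635 * 1.61e-07
F = 1.28472e-07 N = 128.4723 nN

128.4723


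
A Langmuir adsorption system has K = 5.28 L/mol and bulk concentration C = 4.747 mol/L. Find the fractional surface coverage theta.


Langmuir isotherm: theta = K*C / (1 + K*C)
K*C = 5.28 * 4.747 = 25.06416
theta = 25.06416 / (1 + 25.06416) = 25.06416 / 26.06416
theta = 0.9616

0.9616


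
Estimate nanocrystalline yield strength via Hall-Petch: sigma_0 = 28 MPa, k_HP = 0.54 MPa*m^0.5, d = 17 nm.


d = 17 nm = 1.7e-08 m
sqrt(d) = 0.000130384
Hall-Petch contribution = k / sqrt(d) = 0.54 / 0.000130384 = 4141.6 MPa
sigma = sigma_0 + k/sqrt(d) = 28 + 4141.6 = 4169.6 MPa

4169.6


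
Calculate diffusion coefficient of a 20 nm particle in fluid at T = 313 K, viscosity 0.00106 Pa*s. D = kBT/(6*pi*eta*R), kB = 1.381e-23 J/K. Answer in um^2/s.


Radius R = 20/2 = 10 nm = 1e-08 m
D = kB*T / (6*pi*eta*R)
D = 1.381e-23 * 313 / (6 * pi * 0.00106 * 1e-08)
D = 2.16337e-11 m^2/s = 21.634 um^2/s

21.634


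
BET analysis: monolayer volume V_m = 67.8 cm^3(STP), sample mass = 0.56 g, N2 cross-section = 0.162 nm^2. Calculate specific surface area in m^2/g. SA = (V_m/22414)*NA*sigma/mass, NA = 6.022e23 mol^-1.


Number of moles in monolayer = V_m / 22414 = 67.8 / 22414 = 0.0030249
Number of molecules = moles * NA = 0.0030249 * 6.022e23
SA = molecules * sigma / mass
SA = (67.8 / 22414) * 6.022e23 * 0.162e-18 / 0.56
SA = 527.0 m^2/g

527.0


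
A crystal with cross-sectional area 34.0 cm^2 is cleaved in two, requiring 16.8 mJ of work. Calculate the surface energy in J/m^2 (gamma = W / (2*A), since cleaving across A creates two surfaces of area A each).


Convert: A = 34.0 cm^2 = 0.0034 m^2, W = 16.8 mJ = 0.0168 J
Cleaving exposes two faces of area A, so total new surface = 2*A and gamma = W / (2*A)
gamma = 0.0168 / (2 * 0.0034)
gamma = 2.471 J/m^2

2.471


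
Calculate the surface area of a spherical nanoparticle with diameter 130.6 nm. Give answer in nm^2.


Radius r = 130.6/2 = 65.3 nm
Surface area SA = 4 * pi * r^2
SA = 4 * pi * (65.3)^2
SA = 53584.14 nm^2

53584.14


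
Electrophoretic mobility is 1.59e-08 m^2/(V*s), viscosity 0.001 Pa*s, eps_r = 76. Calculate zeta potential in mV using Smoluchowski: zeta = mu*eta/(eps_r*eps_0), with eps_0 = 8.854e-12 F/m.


Smoluchowski equation: zeta = mu * eta / (eps_r * eps_0)
zeta = 1.59e-08 * 0.001 / (76 * 8.854e-12)
zeta = 0.023629 V = 23.63 mV

23.63


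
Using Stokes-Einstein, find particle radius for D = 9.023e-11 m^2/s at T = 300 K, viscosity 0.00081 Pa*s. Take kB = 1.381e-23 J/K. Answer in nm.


Stokes-Einstein: R = kB*T / (6*pi*eta*D)
R = 1.381e-23 * 300 / (6 * pi * 0.00081 * 9.023e-11)
R = 3.00731e-09 m = 3.01 nm

3.01


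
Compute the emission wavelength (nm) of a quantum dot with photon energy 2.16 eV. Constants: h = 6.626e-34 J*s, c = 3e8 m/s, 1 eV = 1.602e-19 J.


Convert energy: E = 2.16 eV = 2.16 * 1.602e-19 = 3.46032e-19 J
lambda = h*c / E = 6.626e-34 * 3e8 / 3.46032e-19
lambda = 5.74456e-07 m = 574.5 nm

574.5


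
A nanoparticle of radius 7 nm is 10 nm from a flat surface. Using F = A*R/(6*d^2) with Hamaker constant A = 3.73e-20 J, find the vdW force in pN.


Convert to SI: R = 7 nm = 7e-09 m, d = 10 nm = 1e-08 m
F = A * R / (6 * d^2)
F = 3.73e-20 * 7e-09 / (6 * (1e-08)^2)
F = 4.35167e-13 N = 0.435 pN

0.435


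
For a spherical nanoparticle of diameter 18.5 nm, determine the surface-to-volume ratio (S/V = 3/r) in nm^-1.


Radius r = 18.5/2 = 9.25 nm
S/V = 3 / r = 3 / 9.25
S/V = 0.3243 nm^-1

0.3243


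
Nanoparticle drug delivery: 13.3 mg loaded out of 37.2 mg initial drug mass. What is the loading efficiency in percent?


Drug loading efficiency = (drug loaded / drug initial) * 100
DLE = 13.3 / 37.2 * 100
DLE = 0.3575 * 100
DLE = 35.75%

35.75


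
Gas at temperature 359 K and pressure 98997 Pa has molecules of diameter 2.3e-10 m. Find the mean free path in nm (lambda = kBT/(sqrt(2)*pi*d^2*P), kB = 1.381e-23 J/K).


Mean free path: lambda = kB*T / (sqrt(2) * pi * d^2 * P)
lambda = 1.381e-23 * 359 / (sqrt(2) * pi * (2.3e-10)^2 * 98997)
lambda = 2.13081e-07 m
lambda = 213.08 nm

213.08


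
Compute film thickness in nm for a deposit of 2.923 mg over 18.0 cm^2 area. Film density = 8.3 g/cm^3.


Convert: m = 2.923 mg = 2.9230e-06 kg, A = 18.0 cm^2 = 1.8000e-03 m^2, rho = 8.3 g/cm^3 = 8300 kg/m^3
t = m / (A * rho)
t = 2.9230e-06 / (1.8000e-03 * 8300)
t = 1.9565e-07 m = 195.6 nm

195.6


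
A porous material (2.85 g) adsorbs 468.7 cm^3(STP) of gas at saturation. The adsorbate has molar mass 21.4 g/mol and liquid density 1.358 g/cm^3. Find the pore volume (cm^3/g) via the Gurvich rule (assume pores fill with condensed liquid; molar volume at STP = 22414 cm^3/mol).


Moles adsorbed n = V_ads / 22414 = 468.7 / 22414 = 2.091104e-02 mol
Liquid volume V_liq = n * M / rho_liq = 2.091104e-02 * 21.4 / 1.358 = 0.32953 cm^3
Specific pore volume V_pore = V_liq / m_sample = 0.32953 / 2.85
V_pore = 0.1156 cm^3/g

0.1156


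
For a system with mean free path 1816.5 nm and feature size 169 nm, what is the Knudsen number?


Knudsen number Kn = lambda / L
Kn = 1816.5 / 169
Kn = 10.7485

10.7485


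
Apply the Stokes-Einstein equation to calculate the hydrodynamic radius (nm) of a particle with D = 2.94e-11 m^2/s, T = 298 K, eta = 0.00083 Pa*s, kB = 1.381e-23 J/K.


Stokes-Einstein: R = kB*T / (6*pi*eta*D)
R = 1.381e-23 * 298 / (6 * pi * 0.00083 * 2.94e-11)
R = 8.94712e-09 m = 8.95 nm

8.95


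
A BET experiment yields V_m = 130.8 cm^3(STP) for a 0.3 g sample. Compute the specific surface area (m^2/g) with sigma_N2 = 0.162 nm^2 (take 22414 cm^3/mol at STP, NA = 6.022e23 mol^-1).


Number of moles in monolayer = V_m / 22414 = 130.8 / 22414 = 0.00583564
Number of molecules = moles * NA = 0.00583564 * 6.022e23
SA = molecules * sigma / mass
SA = (130.8 / 22414) * 6.022e23 * 0.162e-18 / 0.3
SA = 1897.7 m^2/g

1897.7


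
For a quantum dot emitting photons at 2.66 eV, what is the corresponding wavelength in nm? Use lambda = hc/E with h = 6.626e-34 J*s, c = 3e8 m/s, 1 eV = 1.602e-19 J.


Convert energy: E = 2.66 eV = 2.66 * 1.602e-19 = 4.26132e-19 J
lambda = h*c / E = 6.626e-34 * 3e8 / 4.26132e-19
lambda = 4.66475e-07 m = 466.5 nm

466.5


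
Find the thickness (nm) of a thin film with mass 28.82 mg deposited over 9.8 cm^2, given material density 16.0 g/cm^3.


Convert: m = 28.82 mg = 2.8820e-05 kg, A = 9.8 cm^2 = 9.8000e-04 m^2, rho = 16.0 g/cm^3 = 16000 kg/m^3
t = m / (A * rho)
t = 2.8820e-05 / (9.8000e-04 * 16000)
t = 1.8380e-06 m = 1838.0 nm

1838.0


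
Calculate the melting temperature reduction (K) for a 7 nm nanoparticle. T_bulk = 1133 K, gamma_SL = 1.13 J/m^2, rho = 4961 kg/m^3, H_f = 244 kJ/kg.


Radius R = 7/2 = 3.5 nm = 3.5e-09 m
Convert H_f = 244 kJ/kg = 244000 J/kg
dT = 2 * gamma_SL * T_bulk / (rho * H_f * R)
dT = 2 * 1.13 * 1133 / (4961 * 244000 * 3.5e-09)
dT = 604.4 K

604.4


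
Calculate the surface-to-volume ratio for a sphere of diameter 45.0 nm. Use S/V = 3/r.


Radius r = 45.0/2 = 22.5 nm
S/V = 3 / r = 3 / 22.5
S/V = 0.1333 nm^-1

0.1333


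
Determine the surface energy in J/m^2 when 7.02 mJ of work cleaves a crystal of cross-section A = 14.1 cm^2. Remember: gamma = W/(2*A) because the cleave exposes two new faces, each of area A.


Convert: A = 14.1 cm^2 = 0.00141 m^2, W = 7.02 mJ = 0.00702 J
Cleaving exposes two faces of area A, so total new surface = 2*A and gamma = W / (2*A)
gamma = 0.00702 / (2 * 0.00141)
gamma = 2.489 J/m^2

2.489


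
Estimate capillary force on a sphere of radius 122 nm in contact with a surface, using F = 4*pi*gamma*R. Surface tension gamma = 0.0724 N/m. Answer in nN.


Convert radius: R = 122 nm = 1.22e-07 m
F = 4 * pi * gamma * R
F = 4 * pi * 0.0724 * 1.22e-07
F = 1.10996e-07 N = 110.9962 nN

110.9962


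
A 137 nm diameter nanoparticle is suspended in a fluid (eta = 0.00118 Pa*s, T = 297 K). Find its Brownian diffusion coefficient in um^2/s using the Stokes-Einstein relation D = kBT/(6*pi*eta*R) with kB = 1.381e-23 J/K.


Radius R = 137/2 = 68.5 nm = 6.85e-08 m
D = kB*T / (6*pi*eta*R)
D = 1.381e-23 * 297 / (6 * pi * 0.00118 * 6.85e-08)
D = 2.69201e-12 m^2/s = 2.692 um^2/s

2.692


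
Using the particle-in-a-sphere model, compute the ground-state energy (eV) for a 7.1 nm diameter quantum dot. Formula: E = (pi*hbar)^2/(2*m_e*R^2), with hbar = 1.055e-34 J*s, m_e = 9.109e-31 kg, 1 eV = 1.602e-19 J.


Radius R = 7.1/2 = 3.55 nm = 3.55e-09 m
E = (pi * 1.055e-34)^2 / (2 * 9.109e-31 * (3.55e-09)^2)
E(J) = 4.78462e-21
E = E(J) / 1.602e-19 = 0.0299 eV

0.0299


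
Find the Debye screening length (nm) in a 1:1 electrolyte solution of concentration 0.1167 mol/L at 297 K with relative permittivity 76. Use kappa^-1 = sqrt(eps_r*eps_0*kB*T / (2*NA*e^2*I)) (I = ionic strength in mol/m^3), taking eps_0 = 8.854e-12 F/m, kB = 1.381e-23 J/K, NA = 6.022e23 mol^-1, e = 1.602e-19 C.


Ionic strength I = 0.1167 * 1^2 * 1000 = 116.7 mol/m^3
kappa^-1 = sqrt(76 * 8.854e-12 * 1.381e-23 * 297 / (2 * 6.022e23 * (1.602e-19)^2 * 116.7))
kappa^-1 = 0.875 nm

0.875
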